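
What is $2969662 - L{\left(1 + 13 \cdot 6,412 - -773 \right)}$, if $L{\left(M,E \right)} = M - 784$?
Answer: $2970367$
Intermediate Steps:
$L{\left(M,E \right)} = -784 + M$
$2969662 - L{\left(1 + 13 \cdot 6,412 - -773 \right)} = 2969662 - \left(-784 + \left(1 + 13 \cdot 6\right)\right) = 2969662 - \left(-784 + \left(1 + 78\right)\right) = 2969662 - \left(-784 + 79\right) = 2969662 - -705 = 2969662 + 705 = 2970367$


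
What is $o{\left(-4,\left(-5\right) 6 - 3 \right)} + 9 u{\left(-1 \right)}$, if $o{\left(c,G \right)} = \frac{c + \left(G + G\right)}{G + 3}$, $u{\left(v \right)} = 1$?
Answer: $\frac{34}{3} \approx 11.333$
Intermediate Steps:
$o{\left(c,G \right)} = \frac{c + 2 G}{3 + G}$
$o{\left(-4,\left(-5\right) 6 - 3 \right)} + 9 u{\left(-1 \right)} = \frac{-4 + 2 \left(\left(-5\right) 6 - 3\right)}{3 - 33} + 9 \cdot 1 = \frac{-4 + 2 \left(-30 - 3\right)}{3 - 33} + 9 = \frac{-4 + 2 \left(-33\right)}{3 - 33} + 9 = \frac{-4 - 66}{-30} + 9 = \left(- \frac{1}{30}\right) \left(-70\right) + 9 = \frac{7}{3} + 9 = \frac{34}{3}$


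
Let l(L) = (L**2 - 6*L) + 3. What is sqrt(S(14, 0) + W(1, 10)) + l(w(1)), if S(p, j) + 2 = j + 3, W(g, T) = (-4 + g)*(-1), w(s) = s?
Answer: 0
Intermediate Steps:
W(g, T) = 4 - g
S(p, j) = 1 + j (S(p, j) = -2 + (j + 3) = -2 + (3 + j) = 1 + j)
l(L) = 3 + L**2 - 6*L
sqrt(S(14, 0) + W(1, 10)) + l(w(1)) = sqrt((1 + 0) + (4 - 1*1)) + (3 + 1**2 - 6*1) = sqrt(1 + (4 - 1)) + (3 + 1 - 6) = sqrt(1 + 3) - 2 = sqrt(4) - 2 = 2 - 2 = 0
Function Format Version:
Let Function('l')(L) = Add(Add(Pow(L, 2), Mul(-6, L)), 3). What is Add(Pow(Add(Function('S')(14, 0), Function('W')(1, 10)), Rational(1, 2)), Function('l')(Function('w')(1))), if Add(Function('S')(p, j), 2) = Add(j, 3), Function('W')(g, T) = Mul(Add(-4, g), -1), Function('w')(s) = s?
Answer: 0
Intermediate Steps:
Function('W')(g, T) = Add(4, Mul(-1, g))
Function('S')(p, j) = Add(1, j) (Function('S')(p, j) = Add(-2, Add(j, 3)) = Add(-2, Add(3, j)) = Add(1, j))
Function('l')(L) = Add(3, Pow(L, 2), Mul(-6, L))
Add(Pow(Add(Function('S')(14, 0), Function('W')(1, 10)), Rational(1, 2)), Function('l')(Function('w')(1))) = Add(Pow(Add(Add(1, 0), Add(4, Mul(-1, 1))), Rational(1, 2)), Add(3, Pow(1, 2), Mul(-6, 1))) = Add(Pow(Add(1, Add(4, -1)), Rational(1, 2)), Add(3, 1, -6)) = Add(Pow(Add(1, 3), Rational(1, 2)), -2) = Add(Pow(4, Rational(1, 2)), -2) = Add(2, -2) = 0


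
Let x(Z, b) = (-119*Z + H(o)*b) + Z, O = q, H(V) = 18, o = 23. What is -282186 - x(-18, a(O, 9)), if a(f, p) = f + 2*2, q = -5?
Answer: -284292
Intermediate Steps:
O = -5
a(f, p) = 4 + f (a(f, p) = f + 4 = 4 + f)
x(Z, b) = -118*Z + 18*b (x(Z, b) = (-119*Z + 18*b) + Z = -118*Z + 18*b)
-282186 - x(-18, a(O, 9)) = -282186 - (-118*(-18) + 18*(4 - 5)) = -282186 - (2124 + 18*(-1)) = -282186 - (2124 - 18) = -282186 - 1*2106 = -282186 - 2106 = -284292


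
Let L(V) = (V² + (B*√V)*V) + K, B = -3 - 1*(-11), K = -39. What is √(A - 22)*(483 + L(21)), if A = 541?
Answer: 504*√1211 + 885*√519 ≈ 37701.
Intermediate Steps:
B = 8 (B = -3 + 11 = 8)
L(V) = -39 + V² + 8*V^(3/2) (L(V) = (V² + (8*√V)*V) - 39 = (V² + 8*V^(3/2)) - 39 = -39 + V² + 8*V^(3/2))
√(A - 22)*(483 + L(21)) = √(541 - 22)*(483 + (-39 + 21² + 8*21^(3/2))) = √519*(483 + (-39 + 441 + 8*(21*√21))) = √519*(483 + (-39 + 441 + 168*√21)) = √519*(483 + (402 + 168*√21)) = √519*(885 + 168*√21)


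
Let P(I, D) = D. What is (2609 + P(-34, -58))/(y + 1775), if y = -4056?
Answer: -2551/2281 ≈ -1.1184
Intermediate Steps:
(2609 + P(-34, -58))/(y + 1775) = (2609 - 58)/(-4056 + 1775) = 2551/(-2281) = 2551*(-1/2281) = -2551/2281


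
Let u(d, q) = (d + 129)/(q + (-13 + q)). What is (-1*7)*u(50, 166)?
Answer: -1253/319 ≈ -3.9279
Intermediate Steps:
u(d, q) = (129 + d)/(-13 + 2*q)
(-1*7)*u(50, 166) = (-1*7)*((129 + 50)/(-13 + 2*166)) = -7*179/(-13 + 332) = -7*179/319 = -1253/319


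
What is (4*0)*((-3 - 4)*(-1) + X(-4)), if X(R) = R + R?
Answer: 0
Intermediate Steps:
X(R) = 2*R
(4*0)*((-3 - 4)*(-1) + X(-4)) = (4*0)*((-3 - 4)*(-1) + 2*(-4)) = 0*(-7*(-1) - 8) = 0*(7 - 8) = 0*(-1) = 0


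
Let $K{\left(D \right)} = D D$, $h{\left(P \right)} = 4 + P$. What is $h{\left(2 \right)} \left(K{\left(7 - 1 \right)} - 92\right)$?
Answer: $-336$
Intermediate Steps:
$K{\left(D \right)} = D^{2}$
$h{\left(2 \right)} \left(K{\left(7 - 1 \right)} - 92\right) = \left(4 + 2\right) \left(\left(7 - 1\right)^{2} - 92\right) = 6 \left(\left(7 - 1\right)^{2} - 92\right) = 6 \left(6^{2} - 92\right) = 6 \left(36 - 92\right) = 6 \left(-56\right) = -336$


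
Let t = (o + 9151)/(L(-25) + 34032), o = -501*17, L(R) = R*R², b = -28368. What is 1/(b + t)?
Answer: -18407/522169142 ≈ -3.5251e-5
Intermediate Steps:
L(R) = R³
o = -8517
t = 634/18407 (t = (-8517 + 9151)/((-25)³ + 34032) = 634/(-15625 + 34032) = 634/18407 ≈ 0.034443)
1/(b + t) = 1/(-28368 + 634/18407) = 1/(-522169142/18407) = -18407/522169142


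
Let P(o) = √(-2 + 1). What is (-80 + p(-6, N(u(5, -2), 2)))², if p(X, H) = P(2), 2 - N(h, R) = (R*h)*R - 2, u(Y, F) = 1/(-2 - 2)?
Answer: (80 - I)² ≈ 6399.0 - 160.0*I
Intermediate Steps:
u(Y, F) = -¼ (u(Y, F) = 1/(-4) = -¼)
N(h, R) = 4 - h*R² (N(h, R) = 2 - ((R*h)*R - 2) = 2 - (h*R² - 2) = 2 - (-2 + h*R²) = 2 + (2 - h*R²) = 4 - h*R²)
P(o) = I (P(o) = √(-1) = I)
p(X, H) = I
(-80 + p(-6, N(u(5, -2), 2)))² = (-80 + I)²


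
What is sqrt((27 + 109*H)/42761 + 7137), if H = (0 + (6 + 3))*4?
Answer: 18*sqrt(40278381862)/42761 ≈ 84.481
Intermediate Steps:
H = 36 (H = (0 + 9)*4 = 9*4 = 36)
sqrt((27 + 109*H)/42761 + 7137) = sqrt((27 + 109*36)/42761 + 7137) = sqrt((27 + 3924)*(1/42761) + 7137) = sqrt(3951*(1/42761) + 7137) = sqrt(3951/42761 + 7137) = sqrt(305189208/42761) = 18*sqrt(40278381862)/42761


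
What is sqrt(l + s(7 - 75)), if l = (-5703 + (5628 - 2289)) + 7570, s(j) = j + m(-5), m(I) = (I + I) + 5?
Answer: sqrt(5133) ≈ 71.645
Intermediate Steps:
m(I) = 5 + 2*I (m(I) = 2*I + 5 = 5 + 2*I)
s(j) = -5 + j (s(j) = j + (5 + 2*(-5)) = j + (5 - 10) = j - 5 = -5 + j)
l = 5206 (l = (-5703 + 3339) + 7570 = -2364 + 7570 = 5206)
sqrt(l + s(7 - 75)) = sqrt(5206 + (-5 + (7 - 75))) = sqrt(5206 + (-5 - 68)) = sqrt(5206 - 73) = sqrt(5133)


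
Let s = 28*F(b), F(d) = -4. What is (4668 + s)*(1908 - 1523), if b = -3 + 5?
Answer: 1754060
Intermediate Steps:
b = 2
s = -112 (s = 28*(-4) = -112)
(4668 + s)*(1908 - 1523) = (4668 - 112)*(1908 - 1523) = 4556*385 = 1754060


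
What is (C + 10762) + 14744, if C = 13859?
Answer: 39365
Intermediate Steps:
(C + 10762) + 14744 = (13859 + 10762) + 14744 = 24621 + 14744 = 39365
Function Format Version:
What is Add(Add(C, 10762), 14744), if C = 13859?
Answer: 39365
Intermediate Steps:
Add(Add(C, 10762), 14744) = Add(Add(13859, 10762), 14744) = Add(24621, 14744) = 39365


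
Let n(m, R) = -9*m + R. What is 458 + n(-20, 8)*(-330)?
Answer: -61582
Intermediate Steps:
n(m, R) = R - 9*m
458 + n(-20, 8)*(-330) = 458 + (8 - 9*(-20))*(-330) = 458 + (8 + 180)*(-330) = 458 + 188*(-330) = 458 - 62040 = -61582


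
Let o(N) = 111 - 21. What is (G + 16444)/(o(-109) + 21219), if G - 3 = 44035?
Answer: 60482/21309 ≈ 2.8383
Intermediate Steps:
G = 44038 (G = 3 + 44035 = 44038)
o(N) = 90
(G + 16444)/(o(-109) + 21219) = (44038 + 16444)/(90 + 21219) = 60482/21309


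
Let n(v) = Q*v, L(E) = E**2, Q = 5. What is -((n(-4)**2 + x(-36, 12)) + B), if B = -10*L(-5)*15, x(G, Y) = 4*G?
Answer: 3494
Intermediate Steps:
B = -3750 (B = -10*(-5)**2*15 = -10*25*15 = -250*15 = -3750)
n(v) = 5*v
-((n(-4)**2 + x(-36, 12)) + B) = -(((5*(-4))**2 + 4*(-36)) - 3750) = -(((-20)**2 - 144) - 3750) = -((400 - 144) - 3750) = -(256 - 3750) = -1*(-3494) = 3494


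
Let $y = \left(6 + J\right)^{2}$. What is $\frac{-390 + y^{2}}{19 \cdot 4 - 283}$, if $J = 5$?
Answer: $- \frac{14251}{207} \approx -68.845$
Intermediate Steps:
$y = 121$ ($y = \left(6 + 5\right)^{2} = 11^{2} = 121$)
$\frac{-390 + y^{2}}{19 \cdot 4 - 283} = \frac{-390 + 121^{2}}{19 \cdot 4 - 283} = \frac{-390 + 14641}{76 - 283} = \frac{14251}{-207} = 14251 \left(- \frac{1}{207}\right) = - \frac{14251}{207}$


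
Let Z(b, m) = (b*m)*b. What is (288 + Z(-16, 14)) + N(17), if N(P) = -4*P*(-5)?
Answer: 4212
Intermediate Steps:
Z(b, m) = m*b**2
N(P) = 20*P
(288 + Z(-16, 14)) + N(17) = (288 + 14*(-16)**2) + 20*17 = (288 + 14*256) + 340 = (288 + 3584) + 340 = 3872 + 340 = 4212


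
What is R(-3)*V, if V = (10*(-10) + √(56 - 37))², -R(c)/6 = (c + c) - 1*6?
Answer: 721368 - 14400*√19 ≈ 6.5860e+5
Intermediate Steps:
R(c) = 36 - 12*c (R(c) = -6*((c + c) - 1*6) = -6*(2*c - 6) = -6*(-6 + 2*c) = 36 - 12*c)
V = (-100 + √19)² ≈ 9147.2
R(-3)*V = (36 - 12*(-3))*(100 - √19)² = (36 + 36)*(100 - √19)² = 72*(100 - √19)²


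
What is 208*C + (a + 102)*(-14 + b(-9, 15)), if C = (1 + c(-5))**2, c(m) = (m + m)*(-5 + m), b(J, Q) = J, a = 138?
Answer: 2116288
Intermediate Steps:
c(m) = 2*m*(-5 + m) (c(m) = (2*m)*(-5 + m) = 2*m*(-5 + m))
C = 10201 (C = (1 + 2*(-5)*(-5 - 5))**2 = (1 + 2*(-5)*(-10))**2 = (1 + 100)**2 = 101**2 = 10201)
208*C + (a + 102)*(-14 + b(-9, 15)) = 208*10201 + (138 + 102)*(-14 - 9) = 2121808 + 240*(-23) = 2121808 - 5520 = 2116288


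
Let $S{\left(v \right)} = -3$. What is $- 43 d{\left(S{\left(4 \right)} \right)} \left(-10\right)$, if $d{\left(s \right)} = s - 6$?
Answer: $-3870$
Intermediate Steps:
$d{\left(s \right)} = -6 + s$
$- 43 d{\left(S{\left(4 \right)} \right)} \left(-10\right) = - 43 \left(-6 - 3\right) \left(-10\right) = \left(-43\right) \left(-9\right) \left(-10\right) = 387 \left(-10\right) = -3870$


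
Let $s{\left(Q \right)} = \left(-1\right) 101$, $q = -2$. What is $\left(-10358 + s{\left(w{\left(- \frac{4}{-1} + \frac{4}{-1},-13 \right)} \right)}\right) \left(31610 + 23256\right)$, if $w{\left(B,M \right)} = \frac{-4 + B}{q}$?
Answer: $-573843494$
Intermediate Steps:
$w{\left(B,M \right)} = 2 - \frac{B}{2}$ ($w{\left(B,M \right)} = \frac{-4 + B}{-2} = \left(-4 + B\right) \left(- \frac{1}{2}\right) = 2 - \frac{B}{2}$)
$s{\left(Q \right)} = -101$
$\left(-10358 + s{\left(w{\left(- \frac{4}{-1} + \frac{4}{-1},-13 \right)} \right)}\right) \left(31610 + 23256\right) = \left(-10358 - 101\right) \left(31610 + 23256\right) = \left(-10459\right) 54866 = -573843494$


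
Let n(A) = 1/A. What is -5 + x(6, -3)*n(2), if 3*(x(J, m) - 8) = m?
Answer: -3/2 ≈ -1.5000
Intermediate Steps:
x(J, m) = 8 + m/3
-5 + x(6, -3)*n(2) = -5 + (8 + (⅓)*(-3))/2 = -5 + (8 - 1)*(½) = -5 + 7*(½) = -5 + 7/2 = -3/2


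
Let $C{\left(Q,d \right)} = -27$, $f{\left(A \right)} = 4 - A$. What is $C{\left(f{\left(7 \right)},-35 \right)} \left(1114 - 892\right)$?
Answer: $-5994$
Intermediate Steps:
$C{\left(f{\left(7 \right)},-35 \right)} \left(1114 - 892\right) = - 27 \left(1114 - 892\right) = \left(-27\right) 222 = -5994$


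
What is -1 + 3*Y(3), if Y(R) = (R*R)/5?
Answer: 22/5 ≈ 4.4000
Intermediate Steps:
Y(R) = R²/5 (Y(R) = R²*(⅕) = R²/5)
-1 + 3*Y(3) = -1 + 3*((⅕)*3²) = -1 + 3*((⅕)*9) = -1 + 3*(9/5) = -1 + 27/5 = 22/5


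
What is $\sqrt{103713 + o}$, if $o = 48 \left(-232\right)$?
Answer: $\sqrt{92577} \approx 304.26$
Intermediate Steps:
$o = -11136$
$\sqrt{103713 + o} = \sqrt{103713 - 11136} = \sqrt{92577}$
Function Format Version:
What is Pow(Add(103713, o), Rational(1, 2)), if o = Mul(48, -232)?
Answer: Pow(92577, Rational(1, 2)) ≈ 304.26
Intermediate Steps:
o = -11136
Pow(Add(103713, o), Rational(1, 2)) = Pow(Add(103713, -11136), Rational(1, 2)) = Pow(92577, Rational(1, 2))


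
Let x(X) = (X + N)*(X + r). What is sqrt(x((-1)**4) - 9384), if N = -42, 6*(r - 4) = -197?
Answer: 19*I*sqrt(822)/6 ≈ 90.79*I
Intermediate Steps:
r = -173/6 (r = 4 + (1/6)*(-197) = 4 - 197/6 = -173/6 ≈ -28.833)
x(X) = (-42 + X)*(-173/6 + X) (x(X) = (X - 42)*(X - 173/6) = (-42 + X)*(-173/6 + X))
sqrt(x((-1)**4) - 9384) = sqrt((1211 + ((-1)**4)**2 - 425/6*(-1)**4) - 9384) = sqrt((1211 + 1**2 - 425/6*1) - 9384) = sqrt((1211 + 1 - 425/6) - 9384) = sqrt(6847/6 - 9384) = sqrt(-49457/6) = 19*I*sqrt(822)/6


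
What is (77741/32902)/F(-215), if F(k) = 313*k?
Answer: -77741/2214140090 ≈ -3.5111e-5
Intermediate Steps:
(77741/32902)/F(-215) = (77741/32902)/((313*(-215))) = (77741*(1/32902))/(-67295) = (77741/32902)*(-1/67295) = -77741/2214140090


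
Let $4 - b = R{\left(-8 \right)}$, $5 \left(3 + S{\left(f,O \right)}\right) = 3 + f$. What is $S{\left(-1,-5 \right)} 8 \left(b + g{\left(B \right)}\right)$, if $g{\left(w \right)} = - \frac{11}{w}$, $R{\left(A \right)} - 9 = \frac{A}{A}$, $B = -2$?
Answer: $\frac{52}{5} \approx 10.4$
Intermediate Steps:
$S{\left(f,O \right)} = - \frac{12}{5} + \frac{f}{5}$ ($S{\left(f,O \right)} = -3 + \frac{3 + f}{5} = -3 + \left(\frac{3}{5} + \frac{f}{5}\right) = - \frac{12}{5} + \frac{f}{5}$)
$R{\left(A \right)} = 10$ ($R{\left(A \right)} = 9 + \frac{A}{A} = 9 + 1 = 10$)
$b = -6$ ($b = 4 - 10 = -6$)
$S{\left(-1,-5 \right)} 8 \left(b + g{\left(B \right)}\right) = \left(- \frac{12}{5} + \frac{1}{5} \left(-1\right)\right) 8 \left(-6 - \frac{11}{-2}\right) = \left(- \frac{12}{5} - \frac{1}{5}\right) 8 \left(-6 - - \frac{11}{2}\right) = \left(- \frac{13}{5}\right) 8 \left(-6 + \frac{11}{2}\right) = \left(- \frac{104}{5}\right) \left(- \frac{1}{2}\right) = \frac{52}{5}$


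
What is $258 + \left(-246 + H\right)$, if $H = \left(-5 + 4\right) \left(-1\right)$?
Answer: $13$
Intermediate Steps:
$H = 1$ ($H = \left(-1\right) \left(-1\right) = 1$)
$258 + \left(-246 + H\right) = 258 + \left(-246 + 1\right) = 258 - 245 = 13$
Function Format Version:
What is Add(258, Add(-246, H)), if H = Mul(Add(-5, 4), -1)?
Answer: 13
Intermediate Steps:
H = 1 (H = Mul(-1, -1) = 1)
Add(258, Add(-246, H)) = Add(258, Add(-246, 1)) = Add(258, -245) = 13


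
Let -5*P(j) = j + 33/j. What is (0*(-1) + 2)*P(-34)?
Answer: 1189/85 ≈ 13.988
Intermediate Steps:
P(j) = -33/(5*j) - j/5 (P(j) = -(j + 33/j)/5 = -33/(5*j) - j/5)
(0*(-1) + 2)*P(-34) = (0*(-1) + 2)*((1/5)*(-33 - 1*(-34)**2)/(-34)) = (0 + 2)*((1/5)*(-1/34)*(-33 - 1*1156)) = 2*((1/5)*(-1/34)*(-33 - 1156)) = 2*((1/5)*(-1/34)*(-1189)) = 2*(1189/170) = 1189/85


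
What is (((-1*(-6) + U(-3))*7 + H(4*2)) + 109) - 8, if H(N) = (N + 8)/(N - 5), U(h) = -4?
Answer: 361/3 ≈ 120.33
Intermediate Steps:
H(N) = (8 + N)/(-5 + N)
(((-1*(-6) + U(-3))*7 + H(4*2)) + 109) - 8 = (((-1*(-6) - 4)*7 + (8 + 4*2)/(-5 + 4*2)) + 109) - 8 = (((6 - 4)*7 + (8 + 8)/(-5 + 8)) + 109) - 8 = ((2*7 + 16/3) + 109) - 8 = ((14 + (1/3)*16) + 109) - 8 = ((14 + 16/3) + 109) - 8 = (58/3 + 109) - 8 = 385/3 - 8 = 361/3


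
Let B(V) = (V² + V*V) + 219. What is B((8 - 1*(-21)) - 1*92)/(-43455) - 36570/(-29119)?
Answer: 450541889/421788715 ≈ 1.0682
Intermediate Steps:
B(V) = 219 + 2*V² (B(V) = (V² + V²) + 219 = 2*V² + 219 = 219 + 2*V²)
B((8 - 1*(-21)) - 1*92)/(-43455) - 36570/(-29119) = (219 + 2*((8 - 1*(-21)) - 1*92)²)/(-43455) - 36570/(-29119) = (219 + 2*((8 + 21) - 92)²)*(-1/43455) - 36570*(-1/29119) = (219 + 2*(29 - 92)²)*(-1/43455) + 36570/29119 = (219 + 2*(-63)²)*(-1/43455) + 36570/29119 = (219 + 2*3969)*(-1/43455) + 36570/29119 = (219 + 7938)*(-1/43455) + 36570/29119 = 8157*(-1/43455) + 36570/29119 = -2719/14485 + 36570/29119 = 450541889/421788715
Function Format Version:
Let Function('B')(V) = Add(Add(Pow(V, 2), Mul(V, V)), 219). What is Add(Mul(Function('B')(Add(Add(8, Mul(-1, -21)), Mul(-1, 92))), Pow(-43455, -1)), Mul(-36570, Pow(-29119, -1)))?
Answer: Rational(450541889, 421788715) ≈ 1.0682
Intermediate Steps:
Function('B')(V) = Add(219, Mul(2, Pow(V, 2))) (Function('B')(V) = Add(Add(Pow(V, 2), Pow(V, 2)), 219) = Add(Mul(2, Pow(V, 2)), 219) = Add(219, Mul(2, Pow(V, 2))))
Add(Mul(Function('B')(Add(Add(8, Mul(-1, -21)), Mul(-1, 92))), Pow(-43455, -1)), Mul(-36570, Pow(-29119, -1))) = Add(Mul(Add(219, Mul(2, Pow(Add(Add(8, Mul(-1, -21)), Mul(-1, 92)), 2))), Pow(-43455, -1)), Mul(-36570, Pow(-29119, -1))) = Add(Mul(Add(219, Mul(2, Pow(Add(Add(8, 21), -92), 2))), Rational(-1, 43455)), Mul(-36570, Rational(-1, 29119))) = Add(Mul(Add(219, Mul(2, Pow(Add(29, -92), 2))), Rational(-1, 43455)), Rational(36570, 29119)) = Add(Mul(Add(219, Mul(2, Pow(-63, 2))), Rational(-1, 43455)), Rational(36570, 29119)) = Add(Mul(Add(219, Mul(2, 3969)), Rational(-1, 43455)), Rational(36570, 29119)) = Add(Mul(Add(219, 7938), Rational(-1, 43455)), Rational(36570, 29119)) = Add(Mul(8157, Rational(-1, 43455)), Rational(36570, 29119)) = Add(Rational(-2719, 14485), Rational(36570, 29119)) = Rational(450541889, 421788715)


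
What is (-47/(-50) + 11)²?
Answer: 356409/2500 ≈ 142.56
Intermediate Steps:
(-47/(-50) + 11)² = (-47*(-1/50) + 11)² = (47/50 + 11)² = (597/50)² = 356409/2500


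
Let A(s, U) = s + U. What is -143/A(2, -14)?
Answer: 143/12 ≈ 11.917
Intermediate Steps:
A(s, U) = U + s
-143/A(2, -14) = -143/(-14 + 2) = -143/(-12) = -143*(-1/12) = 143/12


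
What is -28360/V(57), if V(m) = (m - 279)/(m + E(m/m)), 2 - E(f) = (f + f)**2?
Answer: 779900/111 ≈ 7026.1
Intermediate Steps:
E(f) = 2 - 4*f**2 (E(f) = 2 - (f + f)**2 = 2 - (2*f)**2 = 2 - 4*f**2)
V(m) = (-279 + m)/(-2 + m) (V(m) = (m - 279)/(m + (2 - 4*(m/m)**2)) = (-279 + m)/(m + (2 - 4*1**2)) = (-279 + m)/(m + (2 - 4*1)) = (-279 + m)/(m + (2 - 4)) = (-279 + m)/(m - 2) = (-279 + m)/(-2 + m))
-28360/V(57) = -28360*(-2 + 57)/(-279 + 57) = -28360/(-222/55) = -28360*(-55/222) = 779900/111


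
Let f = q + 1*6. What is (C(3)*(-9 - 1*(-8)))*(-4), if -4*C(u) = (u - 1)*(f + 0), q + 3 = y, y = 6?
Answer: -18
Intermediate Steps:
q = 3 (q = -3 + 6 = 3)
f = 9 (f = 3 + 1*6 = 3 + 6 = 9)
C(u) = 9/4 - 9*u/4 (C(u) = -(u - 1)*(9 + 0)/4 = -(-1 + u)*9/4 = -(-9 + 9*u)/4 = 9/4 - 9*u/4)
(C(3)*(-9 - 1*(-8)))*(-4) = ((9/4 - 9/4*3)*(-9 - 1*(-8)))*(-4) = ((9/4 - 27/4)*(-9 + 8))*(-4) = -9/2*(-1)*(-4) = (9/2)*(-4) = -18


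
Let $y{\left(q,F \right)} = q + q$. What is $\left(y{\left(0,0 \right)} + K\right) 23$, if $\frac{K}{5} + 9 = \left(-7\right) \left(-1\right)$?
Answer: $-230$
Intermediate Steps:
$K = -10$ ($K = -45 + 5 \left(\left(-7\right) \left(-1\right)\right) = -45 + 5 \cdot 7 = -45 + 35 = -10$)
$y{\left(q,F \right)} = 2 q$
$\left(y{\left(0,0 \right)} + K\right) 23 = \left(2 \cdot 0 - 10\right) 23 = \left(0 - 10\right) 23 = \left(-10\right) 23 = -230$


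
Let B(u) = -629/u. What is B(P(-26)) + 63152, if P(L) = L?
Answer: 1642581/26 ≈ 63176.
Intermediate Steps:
B(P(-26)) + 63152 = -629/(-26) + 63152 = -629*(-1/26) + 63152 = 629/26 + 63152 = 1642581/26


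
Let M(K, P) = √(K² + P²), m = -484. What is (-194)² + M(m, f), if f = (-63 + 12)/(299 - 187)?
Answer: 37636 + √2938509865/112 ≈ 38120.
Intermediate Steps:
f = -51/112 ≈ -0.45536
(-194)² + M(m, f) = (-194)² + √((-484)² + (-51/112)²) = 37636 + √(234256 + 2601/12544) = 37636 + √(2938509865/12544) = 37636 + √2938509865/112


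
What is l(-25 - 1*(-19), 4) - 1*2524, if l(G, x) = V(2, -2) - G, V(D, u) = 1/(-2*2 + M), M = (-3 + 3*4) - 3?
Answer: -5035/2 ≈ -2517.5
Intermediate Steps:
M = 6 (M = (-3 + 12) - 3 = 9 - 3 = 6)
V(D, u) = 1/2 (V(D, u) = 1/(-2*2 + 6) = 1/(-4 + 6) = 1/2)
l(G, x) = 1/2 - G
l(-25 - 1*(-19), 4) - 1*2524 = (1/2 - (-25 - 1*(-19))) - 1*2524 = (1/2 - (-25 + 19)) - 2524 = (1/2 - 1*(-6)) - 2524 = (1/2 + 6) - 2524 = 13/2 - 2524 = -5035/2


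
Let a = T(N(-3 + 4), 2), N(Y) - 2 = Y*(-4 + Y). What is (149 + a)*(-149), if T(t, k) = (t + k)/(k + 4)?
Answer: -133355/6 ≈ -22226.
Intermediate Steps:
N(Y) = 2 + Y*(-4 + Y)
T(t, k) = (k + t)/(4 + k)
a = ⅙ (a = (2 + (2 + (-3 + 4)² - 4*(-3 + 4)))/(4 + 2) = (2 + (2 + 1² - 4*1))/6 = (2 + (2 + 1 - 4))/6 = (2 - 1)/6 = (⅙)*1 = ⅙ ≈ 0.16667)
(149 + a)*(-149) = (149 + ⅙)*(-149) = (895/6)*(-149) = -133355/6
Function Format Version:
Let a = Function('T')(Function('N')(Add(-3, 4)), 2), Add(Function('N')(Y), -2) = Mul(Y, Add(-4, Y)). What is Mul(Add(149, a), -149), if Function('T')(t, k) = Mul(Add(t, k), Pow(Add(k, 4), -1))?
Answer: Rational(-133355, 6) ≈ -22226.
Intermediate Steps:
Function('N')(Y) = Add(2, Mul(Y, Add(-4, Y)))
Function('T')(t, k) = Mul(Pow(Add(4, k), -1), Add(k, t)) (Function('T')(t, k) = Mul(Add(k, t), Pow(Add(4, k), -1)) = Mul(Pow(Add(4, k), -1), Add(k, t)))
a = Rational(1, 6) (a = Mul(Pow(Add(4, 2), -1), Add(2, Add(2, Pow(Add(-3, 4), 2), Mul(-4, Add(-3, 4))))) = Mul(Pow(6, -1), Add(2, Add(2, Pow(1, 2), Mul(-4, 1)))) = Mul(Rational(1, 6), Add(2, Add(2, 1, -4))) = Mul(Rational(1, 6), Add(2, -1)) = Mul(Rational(1, 6), 1) = Rational(1, 6) ≈ 0.16667)
Mul(Add(149, a), -149) = Mul(Add(149, Rational(1, 6)), -149) = Mul(Rational(895, 6), -149) = Rational(-133355, 6)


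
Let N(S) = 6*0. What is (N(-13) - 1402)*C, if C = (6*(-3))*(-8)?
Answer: -201888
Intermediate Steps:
N(S) = 0
C = 144 (C = -18*(-8) = 144)
(N(-13) - 1402)*C = (0 - 1402)*144 = -1402*144 = -201888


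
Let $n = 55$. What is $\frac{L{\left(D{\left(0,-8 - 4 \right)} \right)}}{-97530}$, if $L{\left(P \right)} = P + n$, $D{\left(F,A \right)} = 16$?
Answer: $- \frac{71}{97530} \approx -0.00072798$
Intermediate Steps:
$L{\left(P \right)} = 55 + P$ ($L{\left(P \right)} = P + 55 = 55 + P$)
$\frac{L{\left(D{\left(0,-8 - 4 \right)} \right)}}{-97530} = \frac{55 + 16}{-97530} = 71 \left(- \frac{1}{97530}\right) = - \frac{71}{97530}$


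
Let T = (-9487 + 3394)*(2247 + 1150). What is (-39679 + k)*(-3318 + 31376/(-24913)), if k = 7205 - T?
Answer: -1708881815791370/24913 ≈ -6.8594e+10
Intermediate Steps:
T = -20697921 (T = -6093*3397 = -20697921)
k = 20705126 (k = 7205 - 1*(-20697921) = 7205 + 20697921 = 20705126)
(-39679 + k)*(-3318 + 31376/(-24913)) = (-39679 + 20705126)*(-3318 + 31376/(-24913)) = 20665447*(-3318 + 31376*(-1/24913)) = 20665447*(-3318 - 31376/24913) = 20665447*(-82692710/24913) = -1708881815791370/24913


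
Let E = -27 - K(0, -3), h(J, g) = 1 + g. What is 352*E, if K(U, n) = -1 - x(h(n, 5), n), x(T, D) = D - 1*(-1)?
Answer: -9856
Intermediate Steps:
x(T, D) = 1 + D (x(T, D) = D + 1 = 1 + D)
K(U, n) = -2 - n (K(U, n) = -1 - (1 + n) = -1 + (-1 - n) = -2 - n)
E = -28 (E = -27 - (-2 - 1*(-3)) = -27 - (-2 + 3) = -27 - 1*1 = -27 - 1 = -28)
352*E = 352*(-28) = -9856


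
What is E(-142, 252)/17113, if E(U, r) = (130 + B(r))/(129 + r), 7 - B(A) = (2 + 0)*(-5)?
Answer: 49/2173351 ≈ 2.2546e-5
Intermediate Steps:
B(A) = 17 (B(A) = 7 - (2 + 0)*(-5) = 7 - 2*(-5) = 7 - 1*(-10) = 7 + 10 = 17)
E(U, r) = 147/(129 + r) (E(U, r) = (130 + 17)/(129 + r) = 147/(129 + r))
E(-142, 252)/17113 = (147/(129 + 252))/17113 = (147/381)*(1/17113) = (147*(1/381))*(1/17113) = (49/127)*(1/17113) = 49/2173351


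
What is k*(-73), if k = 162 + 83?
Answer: -17885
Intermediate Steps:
k = 245
k*(-73) = 245*(-73) = -17885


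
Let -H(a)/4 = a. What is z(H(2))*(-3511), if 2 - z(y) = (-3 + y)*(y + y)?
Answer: 610914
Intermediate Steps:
H(a) = -4*a
z(y) = 2 - 2*y*(-3 + y) (z(y) = 2 - (-3 + y)*(y + y) = 2 - (-3 + y)*2*y = 2 - 2*y*(-3 + y))
z(H(2))*(-3511) = (2 - 2*(-4*2)² + 6*(-4*2))*(-3511) = (2 - 2*(-8)² + 6*(-8))*(-3511) = (2 - 2*64 - 48)*(-3511) = (2 - 128 - 48)*(-3511) = -174*(-3511) = 610914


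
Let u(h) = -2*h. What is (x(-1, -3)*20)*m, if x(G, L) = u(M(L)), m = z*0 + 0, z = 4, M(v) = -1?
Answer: 0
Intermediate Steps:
m = 0 (m = 4*0 + 0 = 0 + 0 = 0)
x(G, L) = 2 (x(G, L) = -2*(-1) = 2)
(x(-1, -3)*20)*m = (2*20)*0 = 40*0 = 0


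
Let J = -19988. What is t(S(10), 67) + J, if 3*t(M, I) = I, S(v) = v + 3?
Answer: -59897/3 ≈ -19966.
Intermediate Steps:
S(v) = 3 + v
t(M, I) = I/3
t(S(10), 67) + J = (⅓)*67 - 19988 = 67/3 - 19988 = -59897/3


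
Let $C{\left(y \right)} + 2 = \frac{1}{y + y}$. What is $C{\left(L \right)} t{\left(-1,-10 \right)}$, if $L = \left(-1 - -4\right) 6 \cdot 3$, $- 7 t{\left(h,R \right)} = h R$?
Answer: $\frac{1075}{378} \approx 2.8439$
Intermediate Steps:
$t{\left(h,R \right)} = - \frac{R h}{7}$ ($t{\left(h,R \right)} = - \frac{h R}{7} = - \frac{R h}{7}$)
$L = 54$ ($L = \left(-1 + 4\right) 6 \cdot 3 = 3 \cdot 6 \cdot 3 = 18 \cdot 3 = 54$)
$C{\left(y \right)} = -2 + \frac{1}{2 y}$ ($C{\left(y \right)} = -2 + \frac{1}{y + y} = -2 + \frac{1}{2 y}$)
$C{\left(L \right)} t{\left(-1,-10 \right)} = \left(-2 + \frac{1}{2 \cdot 54}\right) \left(\left(- \frac{1}{7}\right) \left(-10\right) \left(-1\right)\right) = \left(-2 + \frac{1}{2} \cdot \frac{1}{54}\right) \left(- \frac{10}{7}\right) = \left(-2 + \frac{1}{108}\right) \left(- \frac{10}{7}\right) = \left(- \frac{215}{108}\right) \left(- \frac{10}{7}\right) = \frac{1075}{378}$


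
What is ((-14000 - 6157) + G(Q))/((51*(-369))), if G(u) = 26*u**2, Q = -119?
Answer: -348029/18819 ≈ -18.493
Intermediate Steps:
((-14000 - 6157) + G(Q))/((51*(-369))) = ((-14000 - 6157) + 26*(-119)**2)/((51*(-369))) = (-20157 + 26*14161)/(-18819) = (-20157 + 368186)*(-1/18819) = 348029*(-1/18819) = -348029/18819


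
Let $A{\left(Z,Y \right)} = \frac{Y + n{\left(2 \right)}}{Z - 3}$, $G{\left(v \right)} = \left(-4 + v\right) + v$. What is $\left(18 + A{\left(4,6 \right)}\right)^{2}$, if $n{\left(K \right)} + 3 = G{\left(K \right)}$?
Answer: $441$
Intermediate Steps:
$G{\left(v \right)} = -4 + 2 v$
$n{\left(K \right)} = -7 + 2 K$ ($n{\left(K \right)} = -3 + \left(-4 + 2 K\right) = -7 + 2 K$)
$A{\left(Z,Y \right)} = \frac{-3 + Y}{-3 + Z}$ ($A{\left(Z,Y \right)} = \frac{Y + \left(-7 + 2 \cdot 2\right)}{Z - 3} = \frac{Y + \left(-7 + 4\right)}{-3 + Z} = \frac{Y - 3}{-3 + Z} = \frac{-3 + Y}{-3 + Z}$)
$\left(18 + A{\left(4,6 \right)}\right)^{2} = \left(18 + \frac{-3 + 6}{-3 + 4}\right)^{2} = \left(18 + 1^{-1} \cdot 3\right)^{2} = \left(18 + 1 \cdot 3\right)^{2} = \left(18 + 3\right)^{2} = 21^{2} = 441$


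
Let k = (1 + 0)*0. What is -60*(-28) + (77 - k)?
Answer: 1757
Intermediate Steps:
k = 0 (k = 1*0 = 0)
-60*(-28) + (77 - k) = -60*(-28) + (77 - 1*0) = 1680 + (77 + 0) = 1680 + 77 = 1757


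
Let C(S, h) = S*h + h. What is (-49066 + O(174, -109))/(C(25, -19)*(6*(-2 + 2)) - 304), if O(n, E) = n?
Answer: 12223/76 ≈ 160.83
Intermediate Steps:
C(S, h) = h + S*h
(-49066 + O(174, -109))/(C(25, -19)*(6*(-2 + 2)) - 304) = (-49066 + 174)/((-19*(1 + 25))*(6*(-2 + 2)) - 304) = -48892/((-19*26)*(6*0) - 304) = -48892/(-494*0 - 304) = -48892/(0 - 304) = -48892/(-304) = -48892*(-1/304) = 12223/76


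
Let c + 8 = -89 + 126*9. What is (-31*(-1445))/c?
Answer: 2635/61 ≈ 43.197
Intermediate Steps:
c = 1037 (c = -8 + (-89 + 126*9) = -8 + (-89 + 1134) = -8 + 1045 = 1037)
(-31*(-1445))/c = -31*(-1445)/1037 = 44795*(1/1037) = 2635/61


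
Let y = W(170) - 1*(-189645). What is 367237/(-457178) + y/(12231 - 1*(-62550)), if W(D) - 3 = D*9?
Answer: 125660431/71673434 ≈ 1.7532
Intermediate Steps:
W(D) = 3 + 9*D (W(D) = 3 + D*9 = 3 + 9*D)
y = 191178 (y = (3 + 9*170) - 1*(-189645) = (3 + 1530) + 189645 = 1533 + 189645 = 191178)
367237/(-457178) + y/(12231 - 1*(-62550)) = 367237/(-457178) + 191178/(12231 - 1*(-62550)) = 367237*(-1/457178) + 191178/(12231 + 62550) = -6929/8626 + 191178/74781 = -6929/8626 + 191178*(1/74781) = -6929/8626 + 21242/8309 = 125660431/71673434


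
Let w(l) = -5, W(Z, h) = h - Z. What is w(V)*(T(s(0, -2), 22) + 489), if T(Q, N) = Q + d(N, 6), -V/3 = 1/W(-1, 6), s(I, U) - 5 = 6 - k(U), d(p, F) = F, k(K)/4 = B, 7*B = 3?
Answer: -17650/7 ≈ -2521.4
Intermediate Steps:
B = 3/7 (B = (1/7)*3 = 3/7 ≈ 0.42857)
k(K) = 12/7 (k(K) = 4*(3/7) = 12/7)
s(I, U) = 65/7 (s(I, U) = 5 + (6 - 1*12/7) = 5 + (6 - 12/7) = 5 + 30/7 = 65/7)
V = -3/7 (V = -3/(6 - 1*(-1)) = -3/(6 + 1) = -3/7 ≈ -0.42857)
T(Q, N) = 6 + Q (T(Q, N) = Q + 6 = 6 + Q)
w(V)*(T(s(0, -2), 22) + 489) = -5*((6 + 65/7) + 489) = -5*(107/7 + 489) = -5*3530/7 = -17650/7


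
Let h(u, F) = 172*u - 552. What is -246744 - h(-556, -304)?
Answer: -150560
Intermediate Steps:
h(u, F) = -552 + 172*u
-246744 - h(-556, -304) = -246744 - (-552 + 172*(-556)) = -246744 - (-552 - 95632) = -246744 - 1*(-96184) = -246744 + 96184 = -150560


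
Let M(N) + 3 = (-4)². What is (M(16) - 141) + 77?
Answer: -51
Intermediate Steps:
M(N) = 13 (M(N) = -3 + (-4)² = -3 + 16 = 13)
(M(16) - 141) + 77 = (13 - 141) + 77 = -128 + 77 = -51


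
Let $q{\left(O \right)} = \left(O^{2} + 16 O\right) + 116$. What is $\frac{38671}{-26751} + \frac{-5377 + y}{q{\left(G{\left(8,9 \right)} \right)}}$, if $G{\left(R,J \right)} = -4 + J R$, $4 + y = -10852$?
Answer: $- \frac{659623571}{155904828} \approx -4.2309$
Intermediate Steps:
$y = -10856$ ($y = -4 - 10852 = -10856$)
$q{\left(O \right)} = 116 + O^{2} + 16 O$
$\frac{38671}{-26751} + \frac{-5377 + y}{q{\left(G{\left(8,9 \right)} \right)}} = \frac{38671}{-26751} + \frac{-5377 - 10856}{116 + \left(-4 + 9 \cdot 8\right)^{2} + 16 \left(-4 + 9 \cdot 8\right)} = 38671 \left(- \frac{1}{26751}\right) - \frac{16233}{116 + \left(-4 + 72\right)^{2} + 16 \left(-4 + 72\right)} = - \frac{38671}{26751} - \frac{16233}{116 + 68^{2} + 16 \cdot 68} = - \frac{38671}{26751} - \frac{16233}{116 + 4624 + 1088} = - \frac{38671}{26751} - \frac{16233}{5828} = - \frac{659623571}{155904828}$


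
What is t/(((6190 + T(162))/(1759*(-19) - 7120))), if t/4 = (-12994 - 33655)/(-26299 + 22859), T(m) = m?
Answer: -1891197109/5462720 ≈ -346.20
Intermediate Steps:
t = 46649/860 (t = 4*((-12994 - 33655)/(-26299 + 22859)) = 4*(-46649/(-3440)) = 4*(-46649*(-1/3440)) = 4*(46649/3440) = 46649/860 ≈ 54.243)
t/(((6190 + T(162))/(1759*(-19) - 7120))) = 46649/(860*(((6190 + 162)/(1759*(-19) - 7120)))) = 46649/(860*((6352/(-33421 - 7120)))) = 46649/(860*((6352/(-40541)))) = 46649/(860*((6352*(-1/40541)))) = 46649/(860*(-6352/40541)) = (46649/860)*(-40541/6352) = -1891197109/5462720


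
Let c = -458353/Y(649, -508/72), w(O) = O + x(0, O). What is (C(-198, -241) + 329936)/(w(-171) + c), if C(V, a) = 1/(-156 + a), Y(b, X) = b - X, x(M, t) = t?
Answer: -220971005017/696963672 ≈ -317.05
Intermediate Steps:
w(O) = 2*O (w(O) = O + O = 2*O)
c = -1178622/1687 (c = -458353/(649 - (-508)/72) = -458353/(649 - 1*(-127/18)) = -458353/(649 + 127/18) = -458353/11809/18 = -458353*18/11809 = -1178622/1687 ≈ -698.65)
(C(-198, -241) + 329936)/(w(-171) + c) = (1/(-156 - 241) + 329936)/(2*(-171) - 1178622/1687) = (1/(-397) + 329936)/(-342 - 1178622/1687) = (-1/397 + 329936)/(-1755576/1687) = (130984591/397)*(-1687/1755576) = -220971005017/696963672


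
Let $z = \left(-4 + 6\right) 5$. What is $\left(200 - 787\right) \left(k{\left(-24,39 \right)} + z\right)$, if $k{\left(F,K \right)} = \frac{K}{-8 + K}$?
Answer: $- \frac{204863}{31} \approx -6608.5$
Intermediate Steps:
$z = 10$ ($z = 2 \cdot 5 = 10$)
$\left(200 - 787\right) \left(k{\left(-24,39 \right)} + z\right) = \left(200 - 787\right) \left(\frac{39}{-8 + 39} + 10\right) = - 587 \left(\frac{39}{31} + 10\right) = \left(-587\right) \frac{349}{31} = - \frac{204863}{31}$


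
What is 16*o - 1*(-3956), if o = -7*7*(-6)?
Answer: 8660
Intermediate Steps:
o = 294 (o = -49*(-6) = 294)
16*o - 1*(-3956) = 16*294 - 1*(-3956) = 4704 + 3956 = 8660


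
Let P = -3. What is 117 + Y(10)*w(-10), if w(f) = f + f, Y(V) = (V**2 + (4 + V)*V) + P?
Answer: -4623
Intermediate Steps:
Y(V) = -3 + V**2 + V*(4 + V) (Y(V) = (V**2 + (4 + V)*V) - 3 = (V**2 + V*(4 + V)) - 3 = -3 + V**2 + V*(4 + V))
w(f) = 2*f
117 + Y(10)*w(-10) = 117 + (-3 + 2*10**2 + 4*10)*(2*(-10)) = 117 + (-3 + 2*100 + 40)*(-20) = 117 + (-3 + 200 + 40)*(-20) = 117 + 237*(-20) = 117 - 4740 = -4623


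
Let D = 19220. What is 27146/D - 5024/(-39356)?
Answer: 145614907/94552790 ≈ 1.5400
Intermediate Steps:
27146/D - 5024/(-39356) = 27146/19220 - 5024/(-39356) = 27146*(1/19220) - 5024*(-1/39356) = 13573/9610 + 1256/9839 = 145614907/94552790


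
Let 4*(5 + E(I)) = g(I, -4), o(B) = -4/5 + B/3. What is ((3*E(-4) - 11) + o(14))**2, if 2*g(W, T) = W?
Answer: 502681/900 ≈ 558.53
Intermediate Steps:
g(W, T) = W/2
o(B) = -4/5 + B/3 (o(B) = -4*1/5 + B*(1/3) = -4/5 + B/3)
E(I) = -5 + I/8 (E(I) = -5 + (I/2)/4 = -5 + I/8)
((3*E(-4) - 11) + o(14))**2 = ((3*(-5 + (1/8)*(-4)) - 11) + (-4/5 + (1/3)*14))**2 = ((3*(-5 - 1/2) - 11) + (-4/5 + 14/3))**2 = ((3*(-11/2) - 11) + 58/15)**2 = ((-33/2 - 11) + 58/15)**2 = (-55/2 + 58/15)**2 = (-709/30)**2 = 502681/900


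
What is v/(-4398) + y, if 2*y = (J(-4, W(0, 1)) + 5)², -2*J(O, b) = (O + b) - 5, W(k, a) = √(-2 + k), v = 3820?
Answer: 774161/17592 - 19*I*√2/4 ≈ 44.006 - 6.7175*I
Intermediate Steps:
J(O, b) = 5/2 - O/2 - b/2 (J(O, b) = -((O + b) - 5)/2 = -(-5 + O + b)/2 = 5/2 - O/2 - b/2)
y = (19/2 - I*√2/2)²/2 (y = ((5/2 - ½*(-4) - √(-2 + 0)/2) + 5)²/2 = ((5/2 + 2 - I*√2/2) + 5)²/2 = ((9/2 - I*√2/2) + 5)²/2 = (19/2 - I*√2/2)²/2 ≈ 44.875 - 6.7175*I)
v/(-4398) + y = 3820/(-4398) + (19 - I*√2)²/8 = 3820*(-1/4398) + (19 - I*√2)²/8 = -1910/2199 + (19 - I*√2)²/8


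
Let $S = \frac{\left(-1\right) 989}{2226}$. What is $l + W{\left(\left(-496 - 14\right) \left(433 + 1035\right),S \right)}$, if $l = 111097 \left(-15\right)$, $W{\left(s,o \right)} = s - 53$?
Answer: $-2415188$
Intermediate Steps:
$S = - \frac{989}{2226}$ ($S = \left(-989\right) \frac{1}{2226} = - \frac{989}{2226} \approx -0.44429$)
$W{\left(s,o \right)} = -53 + s$
$l = -1666455$
$l + W{\left(\left(-496 - 14\right) \left(433 + 1035\right),S \right)} = -1666455 + \left(-53 + \left(-496 - 14\right) \left(433 + 1035\right)\right) = -1666455 + \left(-53 + \left(-496 + \left(-282 + 268\right)\right) 1468\right) = -1666455 + \left(-53 + \left(-496 - 14\right) 1468\right) = -1666455 - 748733 = -2415188$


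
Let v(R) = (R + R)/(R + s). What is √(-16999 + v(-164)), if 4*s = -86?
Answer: I*√2339515983/371 ≈ 130.37*I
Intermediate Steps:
s = -43/2 (s = (¼)*(-86) = -43/2 ≈ -21.500)
v(R) = 2*R/(-43/2 + R) (v(R) = (R + R)/(R - 43/2) = (2*R)/(-43/2 + R) = 2*R/(-43/2 + R))
√(-16999 + v(-164)) = √(-16999 + 4*(-164)/(-43 + 2*(-164))) = √(-16999 + 4*(-164)/(-43 - 328)) = √(-16999 + 4*(-164)/(-371)) = √(-16999 + 4*(-164)*(-1/371)) = √(-16999 + 656/371) = √(-6305973/371) = I*√2339515983/371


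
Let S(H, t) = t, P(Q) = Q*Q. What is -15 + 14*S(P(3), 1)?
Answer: -1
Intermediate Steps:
P(Q) = Q**2
-15 + 14*S(P(3), 1) = -15 + 14*1 = -15 + 14 = -1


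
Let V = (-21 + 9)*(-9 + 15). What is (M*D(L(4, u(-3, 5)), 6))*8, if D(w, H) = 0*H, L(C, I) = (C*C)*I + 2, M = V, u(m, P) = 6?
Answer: 0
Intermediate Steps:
V = -72 (V = -12*6 = -72)
M = -72
L(C, I) = 2 + I*C² (L(C, I) = C²*I + 2 = I*C² + 2 = 2 + I*C²)
D(w, H) = 0
(M*D(L(4, u(-3, 5)), 6))*8 = -72*0*8 = 0*8 = 0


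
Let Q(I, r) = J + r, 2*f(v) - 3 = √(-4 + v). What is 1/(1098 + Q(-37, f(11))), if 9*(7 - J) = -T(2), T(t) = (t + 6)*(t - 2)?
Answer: 2213/2448681 - √7/2448681 ≈ 0.00090267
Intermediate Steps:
T(t) = (-2 + t)*(6 + t) (T(t) = (6 + t)*(-2 + t) = (-2 + t)*(6 + t))
f(v) = 3/2 + √(-4 + v)/2
J = 7 (J = 7 - (-1)*(-12 + 2² + 4*2)/9 = 7 - (-1)*(-12 + 4 + 8)/9 = 7 - (-1)*0/9 = 7 - ⅑*0 = 7 + 0 = 7)
Q(I, r) = 7 + r
1/(1098 + Q(-37, f(11))) = 1/(1098 + (7 + (3/2 + √(-4 + 11)/2))) = 1/(1098 + (7 + (3/2 + √7/2))) = 1/(1098 + (17/2 + √7/2)) = 1/(2213/2 + √7/2)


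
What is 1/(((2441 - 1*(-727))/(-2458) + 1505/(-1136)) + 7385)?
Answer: 1396144/10306874371 ≈ 0.00013546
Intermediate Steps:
1/(((2441 - 1*(-727))/(-2458) + 1505/(-1136)) + 7385) = 1/(((2441 + 727)*(-1/2458) + 1505*(-1/1136)) + 7385) = 1/((3168*(-1/2458) - 1505/1136) + 7385) = 1/((-1584/1229 - 1505/1136) + 7385) = 1/(-3649069/1396144 + 7385) = 1/(10306874371/1396144) = 1396144/10306874371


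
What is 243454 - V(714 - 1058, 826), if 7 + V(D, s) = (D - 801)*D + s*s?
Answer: -832695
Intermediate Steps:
V(D, s) = -7 + s² + D*(-801 + D) (V(D, s) = -7 + ((D - 801)*D + s*s) = -7 + ((-801 + D)*D + s²) = -7 + (D*(-801 + D) + s²) = -7 + (s² + D*(-801 + D)) = -7 + s² + D*(-801 + D))
243454 - V(714 - 1058, 826) = 243454 - (-7 + (714 - 1058)² + 826² - 801*(714 - 1058)) = 243454 - (-7 + (-344)² + 682276 - 801*(-344)) = 243454 - (-7 + 118336 + 682276 + 275544) = 243454 - 1*1076149 = 243454 - 1076149 = -832695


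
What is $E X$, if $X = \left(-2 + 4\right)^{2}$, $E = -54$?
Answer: $-216$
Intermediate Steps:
$X = 4$ ($X = 2^{2} = 4$)
$E X = \left(-54\right) 4 = -216$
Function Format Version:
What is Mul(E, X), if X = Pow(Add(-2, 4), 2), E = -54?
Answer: -216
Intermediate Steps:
X = 4 (X = Pow(2, 2) = 4)
Mul(E, X) = Mul(-54, 4) = -216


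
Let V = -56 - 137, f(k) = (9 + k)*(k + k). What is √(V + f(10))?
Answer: √187 ≈ 13.675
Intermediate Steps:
f(k) = 2*k*(9 + k) (f(k) = (9 + k)*(2*k) = 2*k*(9 + k))
V = -193
√(V + f(10)) = √(-193 + 2*10*(9 + 10)) = √(-193 + 2*10*19) = √(-193 + 380) = √187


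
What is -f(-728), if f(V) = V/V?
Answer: -1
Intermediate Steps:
f(V) = 1
-f(-728) = -1*1 = -1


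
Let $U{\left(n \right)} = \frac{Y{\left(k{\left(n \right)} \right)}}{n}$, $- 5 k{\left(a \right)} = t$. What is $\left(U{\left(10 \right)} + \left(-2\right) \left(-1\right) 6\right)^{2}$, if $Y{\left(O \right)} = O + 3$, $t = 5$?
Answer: $\frac{3721}{25} \approx 148.84$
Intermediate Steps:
$k{\left(a \right)} = -1$ ($k{\left(a \right)} = \left(- \frac{1}{5}\right) 5 = -1$)
$Y{\left(O \right)} = 3 + O$
$U{\left(n \right)} = \frac{2}{n}$ ($U{\left(n \right)} = \frac{3 - 1}{n} = \frac{2}{n}$)
$\left(U{\left(10 \right)} + \left(-2\right) \left(-1\right) 6\right)^{2} = \left(\frac{2}{10} + \left(-2\right) \left(-1\right) 6\right)^{2} = \left(2 \cdot \frac{1}{10} + 2 \cdot 6\right)^{2} = \left(\frac{1}{5} + 12\right)^{2} = \left(\frac{61}{5}\right)^{2} = \frac{3721}{25}$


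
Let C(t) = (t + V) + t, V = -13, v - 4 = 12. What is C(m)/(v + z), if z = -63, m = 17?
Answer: -21/47 ≈ -0.44681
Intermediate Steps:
v = 16 (v = 4 + 12 = 16)
C(t) = -13 + 2*t (C(t) = (t - 13) + t = (-13 + t) + t = -13 + 2*t)
C(m)/(v + z) = (-13 + 2*17)/(16 - 63) = (-13 + 34)/(-47) = -1/47*21 = -21/47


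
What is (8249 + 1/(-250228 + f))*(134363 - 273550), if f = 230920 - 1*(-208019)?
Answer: -216669207166480/188711 ≈ -1.1482e+9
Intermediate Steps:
f = 438939 (f = 230920 + 208019 = 438939)
(8249 + 1/(-250228 + f))*(134363 - 273550) = (8249 + 1/(-250228 + 438939))*(134363 - 273550) = (8249 + 1/188711)*(-139187) = (1556677040/188711)*(-139187) = -216669207166480/188711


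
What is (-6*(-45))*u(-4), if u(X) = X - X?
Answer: 0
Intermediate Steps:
u(X) = 0
(-6*(-45))*u(-4) = -6*(-45)*0 = 270*0 = 0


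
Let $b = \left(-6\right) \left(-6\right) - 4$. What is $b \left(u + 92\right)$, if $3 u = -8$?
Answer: $\frac{8576}{3} \approx 2858.7$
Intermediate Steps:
$u = - \frac{8}{3}$ ($u = \frac{1}{3} \left(-8\right) = - \frac{8}{3} \approx -2.6667$)
$b = 32$ ($b = 36 - 4 = 32$)
$b \left(u + 92\right) = 32 \left(- \frac{8}{3} + 92\right) = 32 \cdot \frac{268}{3} = \frac{8576}{3}$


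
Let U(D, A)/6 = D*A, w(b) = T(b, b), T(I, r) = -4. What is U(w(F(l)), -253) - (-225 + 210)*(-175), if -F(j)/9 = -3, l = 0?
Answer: 3447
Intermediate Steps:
F(j) = 27 (F(j) = -9*(-3) = 27)
w(b) = -4
U(D, A) = 6*A*D (U(D, A) = 6*(D*A) = 6*(A*D) = 6*A*D)
U(w(F(l)), -253) - (-225 + 210)*(-175) = 6*(-253)*(-4) - (-225 + 210)*(-175) = 6072 - (-15)*(-175) = 6072 - 1*2625 = 6072 - 2625 = 3447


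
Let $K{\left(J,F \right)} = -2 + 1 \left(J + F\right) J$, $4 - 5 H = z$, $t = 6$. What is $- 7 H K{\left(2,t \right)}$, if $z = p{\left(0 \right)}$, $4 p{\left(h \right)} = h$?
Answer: $- \frac{392}{5} \approx -78.4$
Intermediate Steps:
$p{\left(h \right)} = \frac{h}{4}$
$z = 0$ ($z = \frac{1}{4} \cdot 0 = 0$)
$H = \frac{4}{5}$ ($H = \frac{4}{5} - 0 = \frac{4}{5} + 0 = \frac{4}{5} \approx 0.8$)
$K{\left(J,F \right)} = -2 + J \left(F + J\right)$ ($K{\left(J,F \right)} = -2 + 1 \left(F + J\right) J = -2 + 1 J \left(F + J\right) = -2 + J \left(F + J\right)$)
$- 7 H K{\left(2,t \right)} = \left(-7\right) \frac{4}{5} \left(-2 + 2^{2} + 6 \cdot 2\right) = - \frac{28 \left(-2 + 4 + 12\right)}{5} = \left(- \frac{28}{5}\right) 14 = - \frac{392}{5}$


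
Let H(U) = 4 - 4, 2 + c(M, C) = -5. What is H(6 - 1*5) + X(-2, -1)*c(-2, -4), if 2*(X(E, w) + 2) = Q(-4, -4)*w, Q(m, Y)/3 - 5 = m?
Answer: 49/2 ≈ 24.500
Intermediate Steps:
c(M, C) = -7 (c(M, C) = -2 - 5 = -7)
Q(m, Y) = 15 + 3*m
H(U) = 0
X(E, w) = -2 + 3*w/2 (X(E, w) = -2 + ((15 + 3*(-4))*w)/2 = -2 + ((15 - 12)*w)/2 = -2 + (3*w)/2 = -2 + 3*w/2)
H(6 - 1*5) + X(-2, -1)*c(-2, -4) = 0 + (-2 + (3/2)*(-1))*(-7) = 0 + (-2 - 3/2)*(-7) = 0 - 7/2*(-7) = 0 + 49/2 = 49/2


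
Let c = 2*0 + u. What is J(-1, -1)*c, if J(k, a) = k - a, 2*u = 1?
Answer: 0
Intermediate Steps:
u = 1/2 (u = (1/2)*1 = 1/2 ≈ 0.50000)
c = 1/2 (c = 2*0 + 1/2 = 0 + 1/2 = 1/2 ≈ 0.50000)
J(-1, -1)*c = (-1 - 1*(-1))*(1/2) = (-1 + 1)*(1/2) = 0*(1/2) = 0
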